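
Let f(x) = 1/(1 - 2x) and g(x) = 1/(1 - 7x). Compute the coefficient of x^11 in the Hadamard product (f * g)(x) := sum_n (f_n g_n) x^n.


f has coefficients f_k = 2^k and g has coefficients g_k = 7^k, so the Hadamard product has coefficient (f*g)_k = 2^k * 7^k = 14^k.
For k = 11: 14^11 = 4049565169664.

4049565169664


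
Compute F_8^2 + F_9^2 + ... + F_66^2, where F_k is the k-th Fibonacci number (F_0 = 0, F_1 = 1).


There is a standard identity sum_{k=0}^{N} F_k^2 = F_N * F_{N+1} (proved inductively from the telescoping relation F_k^2 = F_k F_{k+1} - F_{k-1} F_k). Then
sum_{k=8}^{66} F_k^2 = F_66 F_67 - F_7 F_8.
Computing: F_66 = 27777890035288, F_67 = 44945570212853, F_7 = 13, F_8 = 21.
Sum = 27777890035288 * 44945570212853 - 13 * 21 = 1248493106945946501841156391.

1248493106945946501841156391


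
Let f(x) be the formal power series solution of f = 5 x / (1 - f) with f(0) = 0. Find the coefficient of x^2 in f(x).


Apply Lagrange inversion: f = 5 x * phi(f) with phi(t) = 1/(1 - t), so
[x^n] f = 5^n * (1/n) [t^(n-1)] phi(t)^n = 5^n * (1/n) [t^(n-1)] (1 - t)^(-n) = 5^n * (1/n) C(2n - 2, n - 1) = 5^n * C_{n-1}.
For n = 2: C_1 = C(2, 1) / 2 = 2/2 = 1.
With the 5^2 = 25 factor, the coefficient is 25 * 1 = 25.

25


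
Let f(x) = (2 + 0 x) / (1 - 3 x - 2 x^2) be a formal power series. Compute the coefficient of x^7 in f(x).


Write f(x) = sum_{k>=0} a_k x^k. Multiplying both sides by 1 - 3 x - 2 x^2 gives
(1 - 3 x - 2 x^2) sum_{k>=0} a_k x^k = 2 + 0 x.
Matching coefficients:
 x^0: a_0 = 2
 x^1: a_1 - 3 a_0 = 0  =>  a_1 = 3*2 + 0 = 6
 x^k (k >= 2): a_k = 3 a_{k-1} + 2 a_{k-2}.
Iterating: a_2 = 22, a_3 = 78, a_4 = 278, a_5 = 990, a_6 = 3526, a_7 = 12558.
So the coefficient of x^7 is 12558.

12558


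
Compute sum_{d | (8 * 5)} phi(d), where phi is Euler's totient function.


First, 8 * 5 = 40. One classical identity is sum_{d | n} phi(d) = n (each k in [1, n] has a unique gcd with n, and among the k's with gcd(k, n) = n/d there are phi(d) of them). So the sum equals 40. We also verify directly:
Divisors of 40: 1, 2, 4, 5, 8, 10, 20, 40.
phi values: 1, 1, 2, 4, 4, 4, 8, 16.
Sum = 40.

40


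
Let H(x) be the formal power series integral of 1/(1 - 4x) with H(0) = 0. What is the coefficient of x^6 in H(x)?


1/(1 - 4x) = sum_{k>=0} 4^k x^k. Integrating termwise with H(0) = 0:
H(x) = sum_{k>=0} 4^k x^(k+1) / (k+1) = sum_{m>=1} 4^(m-1) x^m / m.
For m = 6: 4^5/6 = 1024/6 = 512/3.

512/3


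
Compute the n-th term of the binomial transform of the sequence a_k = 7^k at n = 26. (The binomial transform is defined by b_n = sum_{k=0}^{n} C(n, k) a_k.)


With a_k = 7^k, b_n = sum_{k=0}^{n} C(n, k) 7^k = (1 + 7)^n by the binomial theorem.
For n = 26: (1 + 7)^26 = 8^26 = 302231454903657293676544.

302231454903657293676544


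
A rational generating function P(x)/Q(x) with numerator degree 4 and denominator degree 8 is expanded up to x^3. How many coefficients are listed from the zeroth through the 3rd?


Expanding up to x^3 gives the coefficients for x^0, x^1, ..., x^3.
That is 3 + 1 = 4 coefficients in total.

4


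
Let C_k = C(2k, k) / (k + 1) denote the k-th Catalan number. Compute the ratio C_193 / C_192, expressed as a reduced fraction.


Using C_k = (2k)! / (k! (k+1)!), the ratio C_{k+1}/C_k simplifies to
C_{k+1}/C_k = [(2k+2)! / ((k+1)! (k+2)!)] * [k! (k+1)! / (2k)!]
 = (2k+2)(2k+1) / ((k+1)(k+2)) = 2(2k+1) / (k+2).
For k = 192: 2(2*192 + 1) / (192 + 2) = 770/194 = 385/97.

385/97


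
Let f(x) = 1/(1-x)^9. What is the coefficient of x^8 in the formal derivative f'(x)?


Differentiate: d/dx [ 1/(1-x)^r ] = r / (1-x)^(r+1).
Here r = 9, so f'(x) = 9 / (1-x)^10.
The expansion of 1/(1-x)^(r+1) has coefficient of x^n equal to C(n+r, r).
So the coefficient of x^8 in f'(x) is
9 * C(17, 9) = 9 * 24310 = 218790

218790


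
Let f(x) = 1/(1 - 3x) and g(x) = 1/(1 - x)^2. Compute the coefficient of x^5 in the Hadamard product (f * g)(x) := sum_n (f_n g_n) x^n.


f has coefficients f_k = 3^k. For g = 1/(1 - x)^2 the coefficient is g_k = C(k + 1, 1) = k + 1. The Hadamard coefficient is (f * g)_k = 3^k * (k + 1).
For k = 5: 3^5 * 6 = 243 * 6 = 1458.

1458


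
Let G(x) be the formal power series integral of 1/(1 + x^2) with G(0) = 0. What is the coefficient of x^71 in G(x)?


1/(1 + x^2) = sum_{j>=0} (-1)^j x^(2j). Integrating termwise with G(0) = 0:
G(x) = sum_{j>=0} (-1)^j x^(2j+1) / (2j+1) = arctan(x).
Only odd powers are nonzero. For x^71 write 71 = 2*35 + 1, giving
(-1)^35 / 71 = -1/71 = -1/71.

-1/71


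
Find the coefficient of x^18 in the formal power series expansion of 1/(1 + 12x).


Write 1/(1 + c x) = 1/(1 - (-c) x) and apply the geometric-series identity
1/(1 - y) = sum_{k>=0} y^k to get 1/(1 + c x) = sum_{k>=0} (-c)^k x^k.
So the coefficient of x^k is (-c)^k = (-1)^k * c^k.
Here c = 12 and k = 18:
(-12)^18 = 1 * 26623333280885243904 = 26623333280885243904

26623333280885243904


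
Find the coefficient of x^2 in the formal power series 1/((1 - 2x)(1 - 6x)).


By partial fractions or Cauchy convolution:
The coefficient equals sum_{k=0}^{2} 2^k * 6^(2-k).
= 52

52


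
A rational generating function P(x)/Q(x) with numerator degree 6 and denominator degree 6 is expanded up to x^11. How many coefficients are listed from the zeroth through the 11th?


Expanding up to x^11 gives the coefficients for x^0, x^1, ..., x^11.
That is 11 + 1 = 12 coefficients in total.

12


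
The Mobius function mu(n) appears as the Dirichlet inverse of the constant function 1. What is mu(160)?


160 has a squared prime factor, so mu(160) = 0.
Factorization reveals a repeated prime.

0


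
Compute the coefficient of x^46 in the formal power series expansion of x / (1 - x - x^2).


Let f(x) = sum_{k>=0} a_k x^k. Multiplying f(x) * (1 - x - x^2) = x and matching coefficients gives a_0 = 0, a_1 = 1, and a_k = a_{k-1} + a_{k-2} for k >= 2. These are the Fibonacci numbers F_k.
Iterating from F_0 = 0, F_1 = 1:
F_0=0, F_1=1, F_2=1, F_3=2, F_4=3, F_5=5, F_6=8, F_7=13, F_8=21, F_9=34, ...
F_46 = 1836311903.

1836311903


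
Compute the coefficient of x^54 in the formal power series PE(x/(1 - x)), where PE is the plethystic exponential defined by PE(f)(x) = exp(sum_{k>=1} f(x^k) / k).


For f(x) = x/(1 - x) we have
sum_{k>=1} f(x^k) / k = sum_{k>=1} (1/k) * x^k / (1 - x^k) = sum_{k, m >= 1} x^(k m) / k,
which after exponentiating simplifies to
PE(x/(1 - x)) = prod_{k>=1} 1 / (1 - x^k).
This is the generating function for the partition function p(n), so the coefficient of x^54 is p(54).
Computing p(54) by dynamic programming over parts 1, 2, ..., 54: p(54) = 386155.

386155


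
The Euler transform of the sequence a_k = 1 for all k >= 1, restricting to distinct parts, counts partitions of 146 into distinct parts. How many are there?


Partitions of 146 into distinct parts can be computed via generating function.
Product (1+x)(1+x^2)(1+x^3)...
The coefficient of x^146 = 14694244

14694244


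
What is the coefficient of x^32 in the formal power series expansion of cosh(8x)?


The Maclaurin series is cosh(t) = sum_{m>=0} t^(2m) / (2m)!, so substituting t = 8x, only even powers of x are nonzero, with coefficient of x^(2m) equal to 8^(2m) / (2m)!.
For x^32 the coefficient is 8^32/32! = 79228162514264337593543950336/263130836933693530167218012160000000 = 36893488147419103232/122529844256906551386796875.

36893488147419103232/122529844256906551386796875


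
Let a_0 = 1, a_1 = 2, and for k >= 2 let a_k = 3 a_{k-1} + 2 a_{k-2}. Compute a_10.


Iterating the recurrence forward:
a_0 = 1
a_1 = 2
a_2 = 3*2 + 2*1 = 8
a_3 = 3*8 + 2*2 = 28
a_4 = 3*28 + 2*8 = 100
a_5 = 3*100 + 2*28 = 356
a_6 = 3*356 + 2*100 = 1268
a_7 = 3*1268 + 2*356 = 4516
a_8 = 3*4516 + 2*1268 = 16084
a_9 = 3*16084 + 2*4516 = 57284
a_10 = 3*57284 + 2*16084 = 204020
So a_10 = 204020.

204020


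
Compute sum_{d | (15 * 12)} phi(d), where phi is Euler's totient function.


First, 15 * 12 = 180. One classical identity is sum_{d | n} phi(d) = n (each k in [1, n] has a unique gcd with n, and among the k's with gcd(k, n) = n/d there are phi(d) of them). So the sum equals 180. We also verify directly:
Divisors of 180: 1, 2, 3, 4, 5, 6, 9, 10, 12, 15, 18, 20, 30, 36, 45, 60, 90, 180.
phi values: 1, 1, 2, 2, 4, 2, 6, 4, 4, 8, 6, 8, 8, 12, 24, 16, 24, 48.
Sum = 180.

180


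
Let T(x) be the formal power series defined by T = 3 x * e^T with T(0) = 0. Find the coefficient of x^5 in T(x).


Apply the Lagrange inversion formula: if T = 3 x * phi(T) with phi(t) = e^t, then
[x^n] T = 3^n * (1/n) [t^(n-1)] phi(t)^n = 3^n * (1/n) [t^(n-1)] e^(n t) = 3^n * (1/n) * n^(n-1) / (n-1)! = 3^n * n^(n-1) / n!.
When c = 1 this is the Cayley count of rooted labeled trees on n vertices, divided by n!.
For n = 5: 3^5 * 5^4 / 5! = 243 * 625/120 = 10125/8.

10125/8


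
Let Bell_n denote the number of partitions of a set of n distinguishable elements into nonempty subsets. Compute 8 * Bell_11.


Bell_11 can be computed from the Bell triangle or from Dobinski's identity Bell_n = (1/e) * sum_{k>=0} k^n / k!.
Computing Bell_11 = 678570.
Then 8 * 678570 = 5428560.

5428560


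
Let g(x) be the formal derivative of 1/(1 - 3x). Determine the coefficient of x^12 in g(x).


Differentiate termwise: d/dx sum_{k>=0} 3^k x^k = sum_{k>=1} k 3^k x^(k-1) = sum_{j>=0} (j+1) 3^(j+1) x^j.
Equivalently, d/dx [1/(1 - 3x)] = 3/(1 - 3x)^2.
For j = 12: 13 * 3^13 = 13 * 1594323 = 20726199.

20726199


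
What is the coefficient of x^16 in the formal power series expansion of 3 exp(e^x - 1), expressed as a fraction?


exp(e^x - 1) is the exponential generating function for the Bell numbers Bell_k: exp(e^x - 1) = sum_{k>=0} Bell_k x^k / k!.
So the coefficient of x^16 in 3 exp(e^x - 1) is 3 Bell_16 / 16!.
Computing: Bell_16 = 10480142147 and 16! = 20922789888000, giving
3 * 10480142147/20922789888000 = 10480142147/6974263296000.

10480142147/6974263296000


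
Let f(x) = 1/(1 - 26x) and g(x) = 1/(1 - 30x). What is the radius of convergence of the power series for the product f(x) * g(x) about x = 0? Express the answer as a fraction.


The radius of 1/(1 - 26x) is 1/26 (nearest singularity at x = 1/26), and the radius of 1/(1 - 30x) is 1/30.
The product f(x)*g(x) = 1/((1 - 26x)(1 - 30x)) has singularities at both 1/26 and 1/30, so its radius of convergence is the distance to the nearest one:
min(1/26, 1/30) = 1/30.

1/30


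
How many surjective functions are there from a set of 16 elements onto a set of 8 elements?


By inclusion-exclusion on which target elements are missed, the number of surjections from an n-set onto a k-set is
surj(n, k) = sum_{j=0}^{k} (-1)^j C(k, j) (k - j)^n.
Equivalently surj(n, k) = k! * S(n, k), where S(n, k) is the Stirling number of the second kind.
For n = 16, k = 8:
S(16, 8) = 2141764053, so
surj = 8! * 2141764053 = 40320 * 2141764053 = 86355926616960.

86355926616960


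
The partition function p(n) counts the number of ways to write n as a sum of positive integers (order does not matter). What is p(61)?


Using the generating function prod_{k>=1} 1/(1-x^k), we compute p(61).
By dynamic programming over parts 1 through 61:
p(61) = 1121505

1121505


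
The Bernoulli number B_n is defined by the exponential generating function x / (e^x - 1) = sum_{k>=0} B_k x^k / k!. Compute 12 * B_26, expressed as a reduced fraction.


Bernoulli numbers can also be computed recursively via B_0 = 1 and sum_{j=0}^{m} C(m+1, j) B_j = 0 for m >= 1. Odd-index Bernoulli numbers vanish for k >= 3.
Computing B_26 = 8553103/6, so 12 * B_26 = 12 * 8553103/6 = 17106206.

17106206


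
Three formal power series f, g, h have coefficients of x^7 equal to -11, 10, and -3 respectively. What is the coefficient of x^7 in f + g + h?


Series addition is componentwise:
-11 + 10 + -3
= -4

-4


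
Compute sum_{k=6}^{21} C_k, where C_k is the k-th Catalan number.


C_6 through C_21: 132, 429, 1430, 4862, 16796, 58786, 208012, 742900, 2674440, 9694845, 35357670, 129644790, 477638700, 1767263190, 6564120420, 24466267020
Sum = 132 + 429 + 1430 + 4862 + 16796 + 58786 + 208012 + 742900 + 2674440 + 9694845 + 35357670 + 129644790 + 477638700 + 1767263190 + 6564120420 + 24466267020
= 33453694422

33453694422


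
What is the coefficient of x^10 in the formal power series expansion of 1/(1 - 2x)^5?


The general identity 1/(1 - c x)^r = sum_{k>=0} c^k C(k + r - 1, r - 1) x^k follows by substituting y = c x into 1/(1 - y)^r = sum_{k>=0} C(k + r - 1, r - 1) y^k.
For c = 2, r = 5, k = 10:
2^10 * C(14, 4) = 1024 * 1001 = 1025024.

1025024


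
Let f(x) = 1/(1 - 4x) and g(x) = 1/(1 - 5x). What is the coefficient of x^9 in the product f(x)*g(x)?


The coefficient of x^n in f*g is the Cauchy product: sum_{k=0}^{n} a^k * b^(n-k).
With a=4, b=5, n=9:
sum_{k=0}^{9} 4^k * 5^(9-k)
= 8717049

8717049


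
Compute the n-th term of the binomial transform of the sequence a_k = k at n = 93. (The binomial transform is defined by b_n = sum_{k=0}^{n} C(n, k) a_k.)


With a_k = k, b_n = sum_{k=0}^{n} C(n, k) k. Using k * C(n, k) = n * C(n-1, k-1) gives b_n = n * sum_{k>=1} C(n-1, k-1) = n * 2^(n-1).
For n = 93: 93 * 2^92 = 93 * 4951760157141521099596496896 = 460513694614161462262474211328.

460513694614161462262474211328


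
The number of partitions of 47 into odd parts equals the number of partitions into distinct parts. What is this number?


Computing partitions of 47 into odd parts (1, 3, 5, ...):
Using the generating function prod_{k>=0} 1/(1-x^(2k+1)),
the count is 2590

2590


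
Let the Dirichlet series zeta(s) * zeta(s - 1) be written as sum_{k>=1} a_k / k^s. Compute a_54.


Convolution gives a_k = sum_{d | k} d * 1 = sum_{d | k} d = sigma(k), the sum of positive divisors of k.
For k = 54, the divisors are 1, 2, 3, 6, 9, 18, 27, 54, so
sigma(54) = 1 + 2 + 3 + 6 + 9 + 18 + 27 + 54 = 120.

120


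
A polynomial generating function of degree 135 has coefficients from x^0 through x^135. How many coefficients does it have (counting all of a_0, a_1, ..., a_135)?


A polynomial of degree 135 takes the form a_0 + a_1 x + ... + a_135 x^135.
The number of coefficients is 135 + 1 = 136.

136


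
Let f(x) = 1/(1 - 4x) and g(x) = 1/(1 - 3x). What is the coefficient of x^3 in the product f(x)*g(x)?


The coefficient of x^n in f*g is the Cauchy product: sum_{k=0}^{n} a^k * b^(n-k).
With a=4, b=3, n=3:
sum_{k=0}^{3} 4^k * 3^(3-k)
= 175

175


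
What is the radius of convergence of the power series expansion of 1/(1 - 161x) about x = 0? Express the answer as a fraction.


Expanding 1/(1 - 161x) = sum_{k>=0} 161^k x^k, the series converges when |161x| < 1, i.e., |x| < 1/161.
So the radius of convergence is 1/161 = 1/161.

1/161


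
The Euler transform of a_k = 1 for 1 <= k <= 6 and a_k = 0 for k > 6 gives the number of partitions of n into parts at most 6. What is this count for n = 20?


Partitions of 20 into parts at most 6:
Using generating function (1-x)^(-1)(1-x^2)^(-1)...(1-x^6)^(-1),
the coefficient of x^20 = 282

282


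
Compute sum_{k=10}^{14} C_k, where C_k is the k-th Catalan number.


C_10 through C_14: 16796, 58786, 208012, 742900, 2674440
Sum = 16796 + 58786 + 208012 + 742900 + 2674440
= 3700934

3700934


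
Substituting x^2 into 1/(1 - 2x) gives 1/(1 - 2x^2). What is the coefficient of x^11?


Since 1/(1 - 2x^2) only has even powers of x,
the coefficient of x^11 (odd) is 0.

0


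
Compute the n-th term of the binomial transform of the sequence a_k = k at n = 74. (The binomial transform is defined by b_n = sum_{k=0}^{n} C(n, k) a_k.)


With a_k = k, b_n = sum_{k=0}^{n} C(n, k) k. Using k * C(n, k) = n * C(n-1, k-1) gives b_n = n * sum_{k>=1} C(n-1, k-1) = n * 2^(n-1).
For n = 74: 74 * 2^73 = 74 * 9444732965739290427392 = 698910239464707491627008.

698910239464707491627008


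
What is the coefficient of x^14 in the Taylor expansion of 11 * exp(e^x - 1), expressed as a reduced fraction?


exp(e^x - 1) = sum_{k>=0} Bell_k x^k / k!, where Bell_k is the k-th Bell number.
So the coefficient of x^14 is 11 * Bell_14 / 14!.
Computing: Bell_14 = 190899322 and 14! = 87178291200, giving
11 * 190899322/87178291200 = 95449661/3962649600.

95449661/3962649600


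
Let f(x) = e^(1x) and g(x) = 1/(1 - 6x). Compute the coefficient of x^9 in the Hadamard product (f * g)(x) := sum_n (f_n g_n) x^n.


Expanding: f_k = 1^k/k! (from e^(1x)) and g_k = 6^k (from 1/(1 - 6x)). So the Hadamard coefficient (f * g)_k = 1^k 6^k / k! = (6)^k / k!.
For k = 9: 6^9/9! = 10077696/362880 = 972/35.

972/35


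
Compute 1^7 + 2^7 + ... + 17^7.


This power sum has a closed form given by Faulhaber's formula
sum_{k=1}^{m} k^p = (1 / (p + 1)) * sum_{j=0}^{p} C(p + 1, j) B_j m^(p + 1 - j),
but for small m direct computation is fastest:
1 + 128 + 2187 + 16384 + 78125 + 279936 + 823543 + 2097152 + 4782969 + 10000000 + 19487171 + 35831808 + 62748517 + 105413504 + 170859375 + 268435456 + 410338673 = 1091194929.

1091194929


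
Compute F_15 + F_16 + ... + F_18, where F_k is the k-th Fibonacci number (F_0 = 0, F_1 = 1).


Use the identity sum_{k=0}^{N} F_k = F_{N+2} - 1 (which follows from F_{k+2} - F_{k+1} = F_k). Then
sum_{k=15}^{18} F_k = (F_{20} - 1) - (F_{16} - 1) = F_{20} - F_{16}.
Computing: F_{20} = 6765, F_{16} = 987, so
Sum = 6765 - 987 = 5778.

5778


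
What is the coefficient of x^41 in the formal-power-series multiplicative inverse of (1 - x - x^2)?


Let the inverse be f(x) = sum_{k>=0} a_k x^k. From f(x) * (1 - x - x^2) = 1 and matching coefficients:
 x^0: a_0 = 1.
 x^1: a_1 - a_0 = 0, so a_1 = 1.
 x^k (k >= 2): a_k - a_{k-1} - a_{k-2} = 0, i.e. a_k = a_{k-1} + a_{k-2}.
This is the Fibonacci-type recurrence shifted so that a_0 = a_1 = 1.
Iterating: a_0=1, a_1=1, a_2=2, a_3=3, a_4=5, a_5=8, a_6=13, a_7=21, a_8=34, a_9=55, ...
a_41 = 267914296.

267914296


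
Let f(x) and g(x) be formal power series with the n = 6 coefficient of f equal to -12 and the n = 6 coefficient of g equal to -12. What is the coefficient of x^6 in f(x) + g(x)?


Addition of formal power series is termwise.
The coefficient of x^6 in f + g = -12 + -12
= -24

-24


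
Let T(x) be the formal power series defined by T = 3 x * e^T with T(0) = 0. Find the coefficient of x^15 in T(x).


Apply the Lagrange inversion formula: if T = 3 x * phi(T) with phi(t) = e^t, then
[x^n] T = 3^n * (1/n) [t^(n-1)] phi(t)^n = 3^n * (1/n) [t^(n-1)] e^(n t) = 3^n * (1/n) * n^(n-1) / (n-1)! = 3^n * n^(n-1) / n!.
When c = 1 this is the Cayley count of rooted labeled trees on n vertices, divided by n!.
For n = 15: 3^15 * 15^14 / 15! = 14348907 * 29192926025390625/1307674368000 = 4596834903662109375/14350336.

4596834903662109375/14350336


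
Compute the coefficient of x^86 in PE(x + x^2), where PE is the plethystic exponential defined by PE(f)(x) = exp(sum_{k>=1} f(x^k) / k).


With f(x) = x + x^2, the exponent is sum_{k>=1} (x^k + x^(2k)) / k = -ln(1 - x) - ln(1 - x^2). Exponentiating:
PE(x + x^2) = 1 / ((1 - x)(1 - x^2)).
This is the generating function for partitions of n into parts of size 1 or 2. The number of 2's can be any j in 0..43, and the rest are 1's, so
[x^86] = floor(86/2) + 1 = 44.

44


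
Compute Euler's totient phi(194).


phi(n) counts integers in [1, n] coprime to n. Using the multiplicative formula phi(n) = n * prod_{p | n} (1 - 1/p):
194 = 2 * 97, so
phi(194) = 194 * (1 - 1/2) * (1 - 1/97) = 96.

96


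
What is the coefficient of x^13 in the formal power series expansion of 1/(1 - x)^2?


The expansion 1/(1 - x)^r = sum_{k>=0} C(k + r - 1, r - 1) x^k follows from the multiset / negative-binomial theorem (or from repeated differentiation of the geometric series).
For r = 2 and k = 13:
C(14, 1) = 87178291200 / (1 * 6227020800) = 14.

14


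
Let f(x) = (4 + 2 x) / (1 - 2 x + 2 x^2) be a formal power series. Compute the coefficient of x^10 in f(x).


Write f(x) = sum_{k>=0} a_k x^k. Multiplying both sides by 1 - 2 x + 2 x^2 gives
(1 - 2 x + 2 x^2) sum_{k>=0} a_k x^k = 4 + 2 x.
Matching coefficients:
 x^0: a_0 = 4
 x^1: a_1 - 2 a_0 = 2  =>  a_1 = 2*4 + 2 = 10
 x^k (k >= 2): a_k = 2 a_{k-1} - 2 a_{k-2}.
Iterating: a_2 = 12, a_3 = 4, a_4 = -16, a_5 = -40, a_6 = -48, a_7 = -16, a_8 = 64, a_9 = 160, a_10 = 192.
So the coefficient of x^10 is 192.

192


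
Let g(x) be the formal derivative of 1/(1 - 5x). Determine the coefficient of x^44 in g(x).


Differentiate termwise: d/dx sum_{k>=0} 5^k x^k = sum_{k>=1} k 5^k x^(k-1) = sum_{j>=0} (j+1) 5^(j+1) x^j.
Equivalently, d/dx [1/(1 - 5x)] = 5/(1 - 5x)^2.
For j = 44: 45 * 5^45 = 45 * 28421709430404007434844970703125 = 1278976924368180334568023681640625.

1278976924368180334568023681640625


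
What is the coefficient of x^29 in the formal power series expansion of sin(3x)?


The Maclaurin series is sin(t) = sum_{k>=0} (-1)^k t^(2k+1) / (2k+1)!, so substituting t = 3x, only odd powers of x are nonzero, with coefficient of x^(2k+1) equal to (-1)^k 3^(2k+1) / (2k+1)!.
Write 29 = 2*14 + 1, giving the coefficient (-1)^14 * 3^29 / 29! = 68630377364883/8841761993739701954543616000000 = 43046721/5545778360934203392000000.

43046721/5545778360934203392000000


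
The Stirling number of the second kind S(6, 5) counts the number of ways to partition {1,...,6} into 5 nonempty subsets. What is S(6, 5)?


Using the explicit formula S(n,k) = (1/k!) sum_{j=0}^{k} (-1)^(k-j) C(k,j) j^n:
S(6, 5) = 15
Equivalently, S(n,k) is n! times the coefficient of x^n in the EGF (e^x - 1)^k / k!.

15


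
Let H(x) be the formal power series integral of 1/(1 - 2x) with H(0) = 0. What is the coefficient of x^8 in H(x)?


1/(1 - 2x) = sum_{k>=0} 2^k x^k. Integrating termwise with H(0) = 0:
H(x) = sum_{k>=0} 2^k x^(k+1) / (k+1) = sum_{m>=1} 2^(m-1) x^m / m.
For m = 8: 2^7/8 = 128/8 = 16.

16


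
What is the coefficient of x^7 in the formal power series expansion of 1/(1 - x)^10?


The negative binomial / multiset identity is
1/(1 - x)^r = sum_{k>=0} C(k + r - 1, r - 1) x^k.
Here r = 10 and k = 7, so the coefficient is
C(7 + 9, 9) = C(16, 9)
= 11440

11440


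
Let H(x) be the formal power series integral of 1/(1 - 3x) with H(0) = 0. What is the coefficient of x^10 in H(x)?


1/(1 - 3x) = sum_{k>=0} 3^k x^k. Integrating termwise with H(0) = 0:
H(x) = sum_{k>=0} 3^k x^(k+1) / (k+1) = sum_{m>=1} 3^(m-1) x^m / m.
For m = 10: 3^9/10 = 19683/10 = 19683/10.

19683/10


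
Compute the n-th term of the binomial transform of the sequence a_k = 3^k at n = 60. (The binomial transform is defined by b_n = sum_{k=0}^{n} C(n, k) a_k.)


With a_k = 3^k, b_n = sum_{k=0}^{n} C(n, k) 3^k = (1 + 3)^n by the binomial theorem.
For n = 60: (1 + 3)^60 = 4^60 = 1329227995784915872903807060280344576.

1329227995784915872903807060280344576


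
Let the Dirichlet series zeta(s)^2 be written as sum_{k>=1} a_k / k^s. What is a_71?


The Dirichlet convolution of the constant function 1 with itself gives (1 * 1)(k) = sum_{d | k} 1 = d(k), the number of positive divisors of k.
Since zeta(s) = sum_{k>=1} 1/k^s, we have zeta(s)^2 = sum_{k>=1} d(k)/k^s, so a_k = d(k).
For k = 71: the divisors are 1, 71.
Count = 2.

2


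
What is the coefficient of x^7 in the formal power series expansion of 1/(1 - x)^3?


The expansion 1/(1 - x)^r = sum_{k>=0} C(k + r - 1, r - 1) x^k follows from the multiset / negative-binomial theorem (or from repeated differentiation of the geometric series).
For r = 3 and k = 7:
C(9, 2) = 362880 / (2 * 5040) = 36.

36


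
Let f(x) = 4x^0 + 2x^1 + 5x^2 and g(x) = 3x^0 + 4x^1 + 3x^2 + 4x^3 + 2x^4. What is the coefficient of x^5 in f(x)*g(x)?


Cauchy product at x^5:
2*2 + 5*4
= 24

24


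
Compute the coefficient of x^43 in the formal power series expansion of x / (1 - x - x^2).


Let f(x) = sum_{k>=0} a_k x^k. Multiplying f(x) * (1 - x - x^2) = x and matching coefficients gives a_0 = 0, a_1 = 1, and a_k = a_{k-1} + a_{k-2} for k >= 2. These are the Fibonacci numbers F_k.
Iterating from F_0 = 0, F_1 = 1:
F_0=0, F_1=1, F_2=1, F_3=2, F_4=3, F_5=5, F_6=8, F_7=13, F_8=21, F_9=34, ...
F_43 = 433494437.

433494437


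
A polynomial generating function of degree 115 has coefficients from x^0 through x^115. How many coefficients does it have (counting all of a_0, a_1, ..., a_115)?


A polynomial of degree 115 takes the form a_0 + a_1 x + ... + a_115 x^115.
The number of coefficients is 115 + 1 = 116.

116


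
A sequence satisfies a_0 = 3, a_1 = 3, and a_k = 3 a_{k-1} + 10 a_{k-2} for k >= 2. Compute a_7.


The characteristic equation is t^2 - 3 t - 10 = 0, with roots r_1 = 5 and r_2 = -2 (so c_1 = r_1 + r_2, c_2 = -r_1 r_2 as required).
One can use the closed form a_n = A r_1^n + B r_2^n, but direct iteration is more reliable:
a_0 = 3, a_1 = 3, a_2 = 39, a_3 = 147, a_4 = 831, a_5 = 3963, a_6 = 20199, a_7 = 100227.
So a_7 = 100227.

100227


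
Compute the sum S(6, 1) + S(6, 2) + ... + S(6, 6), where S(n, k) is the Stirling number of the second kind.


By definition, S(n, k) counts partitions of an n-set into exactly k nonempty blocks.
Computing row n = 6 for k = 1..6:
S(6, k): 1, 31, 90, 65, 15, 1
Sum = 203. (This equals Bell_6 since the sum runs over all k.)

203


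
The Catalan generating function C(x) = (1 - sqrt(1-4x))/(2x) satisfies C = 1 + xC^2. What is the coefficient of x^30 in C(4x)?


Substituting x -> 4x scales the n-th coefficient by 4^n, so [x^30] C(4x) = 4^30 * C_30.
C_30 = C(2*30, 30)/(31) = 118264581564861424/31 = 3814986502092304.
So 4^30 * 3814986502092304 = 1152921504606846976 * 3814986502092304 = 4398379978047071296780748355272704.

4398379978047071296780748355272704


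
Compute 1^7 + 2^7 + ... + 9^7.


This power sum has a closed form given by Faulhaber's formula
sum_{k=1}^{m} k^p = (1 / (p + 1)) * sum_{j=0}^{p} C(p + 1, j) B_j m^(p + 1 - j),
but for small m direct computation is fastest:
1 + 128 + 2187 + 16384 + 78125 + 279936 + 823543 + 2097152 + 4782969 = 8080425.

8080425


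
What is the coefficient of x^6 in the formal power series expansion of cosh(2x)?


The Maclaurin series is cosh(t) = sum_{m>=0} t^(2m) / (2m)!, so substituting t = 2x, only even powers of x are nonzero, with coefficient of x^(2m) equal to 2^(2m) / (2m)!.
For x^6 the coefficient is 2^6/6! = 64/720 = 4/45.

4/45


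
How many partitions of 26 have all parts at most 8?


Using the generating function (1-x)^(-1)(1-x^2)^(-1)...(1-x^8)^(-1),
the coefficient of x^26 counts these restricted partitions.
Result = 1297

1297


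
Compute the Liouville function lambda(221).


The Liouville function is lambda(k) = (-1)^Omega(k), where Omega(k) counts the prime factors of k with multiplicity.
Factoring: 221 = 13 * 17, so Omega(221) = 2.
lambda(221) = (-1)^2 = 1.

1


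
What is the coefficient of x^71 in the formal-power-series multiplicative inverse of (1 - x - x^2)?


Let the inverse be f(x) = sum_{k>=0} a_k x^k. From f(x) * (1 - x - x^2) = 1 and matching coefficients:
 x^0: a_0 = 1.
 x^1: a_1 - a_0 = 0, so a_1 = 1.
 x^k (k >= 2): a_k - a_{k-1} - a_{k-2} = 0, i.e. a_k = a_{k-1} + a_{k-2}.
This is the Fibonacci-type recurrence shifted so that a_0 = a_1 = 1.
Iterating: a_0=1, a_1=1, a_2=2, a_3=3, a_4=5, a_5=8, a_6=13, a_7=21, a_8=34, a_9=55, ...
a_71 = 498454011879264.

498454011879264


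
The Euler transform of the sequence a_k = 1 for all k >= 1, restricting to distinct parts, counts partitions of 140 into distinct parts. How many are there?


Partitions of 140 into distinct parts can be computed via generating function.
Product (1+x)(1+x^2)(1+x^3)...
The coefficient of x^140 = 9617150

9617150


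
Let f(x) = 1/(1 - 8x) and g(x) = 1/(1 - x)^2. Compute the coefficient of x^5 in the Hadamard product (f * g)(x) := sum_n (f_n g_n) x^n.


f has coefficients f_k = 8^k. For g = 1/(1 - x)^2 the coefficient is g_k = C(k + 1, 1) = k + 1. The Hadamard coefficient is (f * g)_k = 8^k * (k + 1).
For k = 5: 8^5 * 6 = 32768 * 6 = 196608.

196608


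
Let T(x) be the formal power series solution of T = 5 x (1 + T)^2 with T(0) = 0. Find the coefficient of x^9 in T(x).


Apply the Lagrange inversion formula: if T = 5 x * phi(T) with phi(t) = (1 + t)^2, then [x^n] T = 5^n * (1/n) [t^(n-1)] phi(t)^n = 5^n * (1/n) [t^(n-1)] (1 + t)^(2n) = 5^n * (1/n) C(2n, n-1).
Using the identity C(2n, n-1) = C(2n, n) * n / (n+1), the unscaled factor equals C(2n, n) / (n+1) = C_n, the n-th Catalan number.
For n = 9: C_9 = C(18, 9) / 10 = 48620/10 = 4862.
With the 5^9 = 1953125 factor, the coefficient is 1953125 * 4862 = 9496093750.

9496093750


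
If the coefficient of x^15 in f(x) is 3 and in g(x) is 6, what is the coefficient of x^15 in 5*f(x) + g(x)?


Scalar multiplication scales coefficients: 5 * 3 = 15.
Then add the g coefficient: 15 + 6
= 21

21


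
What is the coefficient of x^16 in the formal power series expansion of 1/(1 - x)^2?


The negative binomial / multiset identity is
1/(1 - x)^r = sum_{k>=0} C(k + r - 1, r - 1) x^k.
Here r = 2 and k = 16, so the coefficient is
C(16 + 1, 1) = C(17, 1)
= 17

17


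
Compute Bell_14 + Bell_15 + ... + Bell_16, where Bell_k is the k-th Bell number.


Recall Bell_k counts set partitions of a k-set (with Bell_0 = 1 by convention).
Bell_14 through Bell_16: 190899322, 1382958545, 10480142147
Sum = 190899322 + 1382958545 + 10480142147 = 12054000014.

12054000014


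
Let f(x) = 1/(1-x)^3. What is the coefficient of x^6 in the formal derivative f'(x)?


Differentiate: d/dx [ 1/(1-x)^r ] = r / (1-x)^(r+1).
Here r = 3, so f'(x) = 3 / (1-x)^4.
The expansion of 1/(1-x)^(r+1) has coefficient of x^n equal to C(n+r, r).
So the coefficient of x^6 in f'(x) is
3 * C(9, 3) = 3 * 84 = 252

252


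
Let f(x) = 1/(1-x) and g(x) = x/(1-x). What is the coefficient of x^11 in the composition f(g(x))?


First simplify the composition: f(g(x)) = 1/(1 - x/(1-x)) = (1-x)/((1-x) - x) = (1-x)/(1-2x).
Now extract the coefficient. Write (1-x)/(1-2x) = 1/(1-2x) - x/(1-2x).
The coefficient of x^n in 1/(1-2x) is 2^n, and in x/(1-2x) is 2^(n-1) (for n >= 1).
So the coefficient of x^11 is 2^11 - 2^10 = 2048 - 1024 = 1024.

1024


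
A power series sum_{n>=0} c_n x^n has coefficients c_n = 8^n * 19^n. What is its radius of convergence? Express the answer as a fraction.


By the root test (Cauchy-Hadamard), the radius is R = 1 / limsup_n |c_n|^(1/n).
Here |c_n|^(1/n) = (8^n * 19^n)^(1/n) = 8 * 19 = 152 for all n.
So R = 1/152 = 1/152.

1/152


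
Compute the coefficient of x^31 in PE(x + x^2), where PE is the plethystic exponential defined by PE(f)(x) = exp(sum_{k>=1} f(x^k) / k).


With f(x) = x + x^2, the exponent is sum_{k>=1} (x^k + x^(2k)) / k = -ln(1 - x) - ln(1 - x^2). Exponentiating:
PE(x + x^2) = 1 / ((1 - x)(1 - x^2)).
This is the generating function for partitions of n into parts of size 1 or 2. The number of 2's can be any j in 0..15, and the rest are 1's, so
[x^31] = floor(31/2) + 1 = 16.

16


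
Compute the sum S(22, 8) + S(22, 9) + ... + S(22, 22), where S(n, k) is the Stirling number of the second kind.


By definition, S(n, k) counts partitions of an n-set into exactly k nonempty blocks.
Computing row n = 22 for k = 8..22:
S(22, k): 1142399079991620, 1241963303533920, 835143799377954, 366282500870286, 108823356051137, 22496861868481, 3295165281331, 345615943200, 26046574004, 1404142047, 53374629, 1389850, 23485, 231, 1
Sum = 3720777188422176.

3720777188422176


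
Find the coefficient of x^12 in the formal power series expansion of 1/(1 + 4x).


Write 1/(1 + c x) = 1/(1 - (-c) x) and apply the geometric-series identity
1/(1 - y) = sum_{k>=0} y^k to get 1/(1 + c x) = sum_{k>=0} (-c)^k x^k.
So the coefficient of x^k is (-c)^k = (-1)^k * c^k.
Here c = 4 and k = 12:
(-4)^12 = 1 * 16777216 = 16777216

16777216


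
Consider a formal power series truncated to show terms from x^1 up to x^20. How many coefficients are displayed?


From x^1 to x^20 inclusive, the count is 20 - 1 + 1 = 20.

20


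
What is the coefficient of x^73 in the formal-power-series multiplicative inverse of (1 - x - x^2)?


Let the inverse be f(x) = sum_{k>=0} a_k x^k. From f(x) * (1 - x - x^2) = 1 and matching coefficients:
 x^0: a_0 = 1.
 x^1: a_1 - a_0 = 0, so a_1 = 1.
 x^k (k >= 2): a_k - a_{k-1} - a_{k-2} = 0, i.e. a_k = a_{k-1} + a_{k-2}.
This is the Fibonacci-type recurrence shifted so that a_0 = a_1 = 1.
Iterating: a_0=1, a_1=1, a_2=2, a_3=3, a_4=5, a_5=8, a_6=13, a_7=21, a_8=34, a_9=55, ...
a_73 = 1304969544928657.

1304969544928657


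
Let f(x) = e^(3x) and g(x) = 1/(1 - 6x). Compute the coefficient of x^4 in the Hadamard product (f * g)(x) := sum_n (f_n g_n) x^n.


Expanding: f_k = 3^k/k! (from e^(3x)) and g_k = 6^k (from 1/(1 - 6x)). So the Hadamard coefficient (f * g)_k = 3^k 6^k / k! = (18)^k / k!.
For k = 4: 18^4/4! = 104976/24 = 4374.

4374


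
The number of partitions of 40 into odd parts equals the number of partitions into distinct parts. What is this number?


Computing partitions of 40 into odd parts (1, 3, 5, ...):
Using the generating function prod_{k>=0} 1/(1-x^(2k+1)),
the count is 1113

1113


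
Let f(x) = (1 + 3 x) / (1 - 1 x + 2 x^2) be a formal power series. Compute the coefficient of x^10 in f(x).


Write f(x) = sum_{k>=0} a_k x^k. Multiplying both sides by 1 - 1 x + 2 x^2 gives
(1 - 1 x + 2 x^2) sum_{k>=0} a_k x^k = 1 + 3 x.
Matching coefficients:
 x^0: a_0 = 1
 x^1: a_1 - 1 a_0 = 3  =>  a_1 = 1*1 + 3 = 4
 x^k (k >= 2): a_k = 1 a_{k-1} - 2 a_{k-2}.
Iterating: a_2 = 2, a_3 = -6, a_4 = -10, a_5 = 2, a_6 = 22, a_7 = 18, a_8 = -26, a_9 = -62, a_10 = -10.
So the coefficient of x^10 is -10.

-10


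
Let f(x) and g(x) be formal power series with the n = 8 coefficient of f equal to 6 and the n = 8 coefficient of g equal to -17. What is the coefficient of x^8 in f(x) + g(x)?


Addition of formal power series is termwise.
The coefficient of x^8 in f + g = 6 + -17
= -11

-11


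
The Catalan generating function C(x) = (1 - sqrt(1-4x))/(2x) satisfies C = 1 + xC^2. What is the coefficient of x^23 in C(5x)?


Substituting x -> 5x scales the n-th coefficient by 5^n, so [x^23] C(5x) = 5^23 * C_23.
C_23 = C(2*23, 23)/(24) = 8233430727600/24 = 343059613650.
So 5^23 * 343059613650 = 11920928955078125 * 343059613650 = 4089589281678199768066406250.

4089589281678199768066406250


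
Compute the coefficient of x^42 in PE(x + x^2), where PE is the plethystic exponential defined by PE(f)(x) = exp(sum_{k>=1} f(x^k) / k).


With f(x) = x + x^2, the exponent is sum_{k>=1} (x^k + x^(2k)) / k = -ln(1 - x) - ln(1 - x^2). Exponentiating:
PE(x + x^2) = 1 / ((1 - x)(1 - x^2)).
This is the generating function for partitions of n into parts of size 1 or 2. The number of 2's can be any j in 0..21, and the rest are 1's, so
[x^42] = floor(42/2) + 1 = 22.

22


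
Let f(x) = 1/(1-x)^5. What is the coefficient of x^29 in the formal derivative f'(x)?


Differentiate: d/dx [ 1/(1-x)^r ] = r / (1-x)^(r+1).
Here r = 5, so f'(x) = 5 / (1-x)^6.
The expansion of 1/(1-x)^(r+1) has coefficient of x^n equal to C(n+r, r).
So the coefficient of x^29 in f'(x) is
5 * C(34, 5) = 5 * 278256 = 1391280

1391280


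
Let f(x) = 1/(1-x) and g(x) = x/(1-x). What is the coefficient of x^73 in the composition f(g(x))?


First simplify the composition: f(g(x)) = 1/(1 - x/(1-x)) = (1-x)/((1-x) - x) = (1-x)/(1-2x).
Now extract the coefficient. Write (1-x)/(1-2x) = 1/(1-2x) - x/(1-2x).
The coefficient of x^n in 1/(1-2x) is 2^n, and in x/(1-2x) is 2^(n-1) (for n >= 1).
So the coefficient of x^73 is 2^73 - 2^72 = 9444732965739290427392 - 4722366482869645213696 = 4722366482869645213696.

4722366482869645213696


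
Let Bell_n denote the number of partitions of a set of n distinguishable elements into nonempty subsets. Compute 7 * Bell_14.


Bell_14 can be computed from the Bell triangle or from Dobinski's identity Bell_n = (1/e) * sum_{k>=0} k^n / k!.
Computing Bell_14 = 190899322.
Then 7 * 190899322 = 1336295254.

1336295254


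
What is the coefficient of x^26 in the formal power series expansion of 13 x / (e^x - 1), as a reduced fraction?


The exponential generating function for Bernoulli numbers is
x / (e^x - 1) = sum_{k>=0} B_k x^k / k!.
So the coefficient of x^26 in 13 x / (e^x - 1) is 13 B_26 / 26!.
Computing: B_26 = 8553103/6, 26! = 403291461126605635584000000, giving
13 * 8553103/6 / 403291461126605635584000000 = 657931/14318040039997833216000000.

657931/14318040039997833216000000


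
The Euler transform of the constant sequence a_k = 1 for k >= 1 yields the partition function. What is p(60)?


The Euler transform converts the sequence a_k = 1 into the number of integer partitions.
Using the recurrence or dynamic programming:
p(60) = 966467

966467


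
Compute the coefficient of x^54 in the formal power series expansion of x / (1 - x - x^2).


Let f(x) = sum_{k>=0} a_k x^k. Multiplying f(x) * (1 - x - x^2) = x and matching coefficients gives a_0 = 0, a_1 = 1, and a_k = a_{k-1} + a_{k-2} for k >= 2. These are the Fibonacci numbers F_k.
Iterating from F_0 = 0, F_1 = 1:
F_0=0, F_1=1, F_2=1, F_3=2, F_4=3, F_5=5, F_6=8, F_7=13, F_8=21, F_9=34, ...
F_54 = 86267571272.

86267571272


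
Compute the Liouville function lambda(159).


The Liouville function is lambda(k) = (-1)^Omega(k), where Omega(k) counts the prime factors of k with multiplicity.
Factoring: 159 = 3 * 53, so Omega(159) = 2.
lambda(159) = (-1)^2 = 1.

1


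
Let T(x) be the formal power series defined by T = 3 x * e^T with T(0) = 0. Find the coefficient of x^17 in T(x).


Apply the Lagrange inversion formula: if T = 3 x * phi(T) with phi(t) = e^t, then
[x^n] T = 3^n * (1/n) [t^(n-1)] phi(t)^n = 3^n * (1/n) [t^(n-1)] e^(n t) = 3^n * (1/n) * n^(n-1) / (n-1)! = 3^n * n^(n-1) / n!.
When c = 1 this is the Cayley count of rooted labeled trees on n vertices, divided by n!.
For n = 17: 3^17 * 17^16 / 17! = 129140163 * 48661191875666868481/355687428096000 = 507069656305809338282571/28700672000.

507069656305809338282571/28700672000


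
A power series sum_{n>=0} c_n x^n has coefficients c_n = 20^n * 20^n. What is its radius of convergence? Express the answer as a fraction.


By the root test (Cauchy-Hadamard), the radius is R = 1 / limsup_n |c_n|^(1/n).
Here |c_n|^(1/n) = (20^n * 20^n)^(1/n) = 20 * 20 = 400 for all n.
So R = 1/400 = 1/400.

1/400


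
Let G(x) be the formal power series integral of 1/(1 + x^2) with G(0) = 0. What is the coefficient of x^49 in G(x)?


1/(1 + x^2) = sum_{j>=0} (-1)^j x^(2j). Integrating termwise with G(0) = 0:
G(x) = sum_{j>=0} (-1)^j x^(2j+1) / (2j+1) = arctan(x).
Only odd powers are nonzero. For x^49 write 49 = 2*24 + 1, giving
(-1)^24 / 49 = 1/49 = 1/49.

1/49


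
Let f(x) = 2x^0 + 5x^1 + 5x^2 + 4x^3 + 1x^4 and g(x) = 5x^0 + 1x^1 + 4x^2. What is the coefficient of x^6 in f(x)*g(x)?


Cauchy product at x^6:
1*4
= 4

4


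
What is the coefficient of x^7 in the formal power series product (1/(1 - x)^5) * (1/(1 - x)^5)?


Combine the factors: (1/(1 - x)^5) * (1/(1 - x)^5) = 1/(1 - x)^10.
Then use 1/(1 - x)^r = sum_{k>=0} C(k + r - 1, r - 1) x^k with r = 10 and k = 7:
C(16, 9) = 11440.

11440


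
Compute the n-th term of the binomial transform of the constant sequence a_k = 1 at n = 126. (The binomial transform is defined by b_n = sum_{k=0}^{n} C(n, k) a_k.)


With a_k = 1 for all k, b_n = sum_{k=0}^{n} C(n, k) = 2^n by the binomial theorem.
For n = 126: 2^126 = 85070591730234615865843651857942052864.

85070591730234615865843651857942052864


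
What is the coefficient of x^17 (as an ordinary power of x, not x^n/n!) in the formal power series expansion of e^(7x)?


The exponential series is e^y = sum_{k>=0} y^k / k!. Substituting y = 7x gives
e^(7x) = sum_{k>=0} 7^k x^k / k!.
So the coefficient of x^n is a^n/n! with a = 7, n = 17:
7^17 / 17! = 232630513987207/355687428096000 = 4747561509943/7258927104000

4747561509943/7258927104000


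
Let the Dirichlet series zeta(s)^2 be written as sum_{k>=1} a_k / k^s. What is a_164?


The Dirichlet convolution of the constant function 1 with itself gives (1 * 1)(k) = sum_{d | k} 1 = d(k), the number of positive divisors of k.
Since zeta(s) = sum_{k>=1} 1/k^s, we have zeta(s)^2 = sum_{k>=1} d(k)/k^s, so a_k = d(k).
For k = 164: the divisors are 1, 2, 4, 41, 82, 164.
Count = 6.

6
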